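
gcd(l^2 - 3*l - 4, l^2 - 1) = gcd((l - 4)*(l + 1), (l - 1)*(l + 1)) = l + 1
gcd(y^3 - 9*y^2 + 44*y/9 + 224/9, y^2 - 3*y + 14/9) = y - 7/3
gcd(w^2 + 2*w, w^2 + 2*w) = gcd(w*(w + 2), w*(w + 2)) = w^2 + 2*w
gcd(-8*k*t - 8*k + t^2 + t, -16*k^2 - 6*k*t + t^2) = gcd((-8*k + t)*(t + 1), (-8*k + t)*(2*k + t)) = -8*k + t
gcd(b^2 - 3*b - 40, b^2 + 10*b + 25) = b + 5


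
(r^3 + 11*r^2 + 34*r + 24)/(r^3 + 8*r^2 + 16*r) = (r^2 + 7*r + 6)/(r*(r + 4))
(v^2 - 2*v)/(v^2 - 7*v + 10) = v/(v - 5)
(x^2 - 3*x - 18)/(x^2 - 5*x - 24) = (x - 6)/(x - 8)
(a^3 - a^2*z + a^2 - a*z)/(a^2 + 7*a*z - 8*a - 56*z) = a*(a^2 - a*z + a - z)/(a^2 + 7*a*z - 8*a - 56*z)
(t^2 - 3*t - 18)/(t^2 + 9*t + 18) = (t - 6)/(t + 6)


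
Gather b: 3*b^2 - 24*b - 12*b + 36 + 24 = 3*b^2 - 36*b + 60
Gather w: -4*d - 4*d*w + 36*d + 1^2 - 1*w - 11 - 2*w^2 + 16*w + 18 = 32*d - 2*w^2 + w*(15 - 4*d) + 8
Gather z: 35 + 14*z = 14*z + 35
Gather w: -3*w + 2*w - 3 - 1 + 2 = -w - 2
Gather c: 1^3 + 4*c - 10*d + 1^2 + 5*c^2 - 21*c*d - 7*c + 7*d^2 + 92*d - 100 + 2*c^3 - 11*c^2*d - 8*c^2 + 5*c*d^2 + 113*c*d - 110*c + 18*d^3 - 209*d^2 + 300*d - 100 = 2*c^3 + c^2*(-11*d - 3) + c*(5*d^2 + 92*d - 113) + 18*d^3 - 202*d^2 + 382*d - 198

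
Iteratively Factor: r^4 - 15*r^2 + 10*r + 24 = (r - 2)*(r^3 + 2*r^2 - 11*r - 12) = (r - 3)*(r - 2)*(r^2 + 5*r + 4) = (r - 3)*(r - 2)*(r + 4)*(r + 1)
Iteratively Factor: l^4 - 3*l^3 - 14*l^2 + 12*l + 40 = (l + 2)*(l^3 - 5*l^2 - 4*l + 20) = (l + 2)^2*(l^2 - 7*l + 10) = (l - 2)*(l + 2)^2*(l - 5)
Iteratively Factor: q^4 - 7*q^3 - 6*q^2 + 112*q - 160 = (q - 4)*(q^3 - 3*q^2 - 18*q + 40) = (q - 4)*(q - 2)*(q^2 - q - 20) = (q - 4)*(q - 2)*(q + 4)*(q - 5)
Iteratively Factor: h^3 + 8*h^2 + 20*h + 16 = (h + 4)*(h^2 + 4*h + 4) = (h + 2)*(h + 4)*(h + 2)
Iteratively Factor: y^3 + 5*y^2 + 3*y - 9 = (y + 3)*(y^2 + 2*y - 3) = (y + 3)^2*(y - 1)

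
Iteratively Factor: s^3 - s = (s + 1)*(s^2 - s) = (s - 1)*(s + 1)*(s)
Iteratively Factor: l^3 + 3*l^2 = (l)*(l^2 + 3*l) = l^2*(l + 3)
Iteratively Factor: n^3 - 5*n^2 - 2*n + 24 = (n + 2)*(n^2 - 7*n + 12) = (n - 4)*(n + 2)*(n - 3)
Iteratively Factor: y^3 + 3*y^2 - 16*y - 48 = (y - 4)*(y^2 + 7*y + 12) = (y - 4)*(y + 4)*(y + 3)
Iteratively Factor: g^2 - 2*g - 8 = (g - 4)*(g + 2)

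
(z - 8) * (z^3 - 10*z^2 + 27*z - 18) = z^4 - 18*z^3 + 107*z^2 - 234*z + 144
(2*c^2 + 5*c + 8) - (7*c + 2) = 2*c^2 - 2*c + 6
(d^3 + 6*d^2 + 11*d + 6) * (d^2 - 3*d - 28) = d^5 + 3*d^4 - 35*d^3 - 195*d^2 - 326*d - 168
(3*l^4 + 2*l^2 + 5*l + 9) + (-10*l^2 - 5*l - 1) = 3*l^4 - 8*l^2 + 8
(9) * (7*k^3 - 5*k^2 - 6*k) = 63*k^3 - 45*k^2 - 54*k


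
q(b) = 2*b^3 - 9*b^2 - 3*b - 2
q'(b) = 6*b^2 - 18*b - 3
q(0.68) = -7.57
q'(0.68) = -12.47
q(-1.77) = -35.98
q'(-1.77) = 47.66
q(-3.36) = -169.39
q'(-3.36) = 125.22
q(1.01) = -12.15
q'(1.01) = -15.06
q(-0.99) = -9.79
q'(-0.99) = 20.70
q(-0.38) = -2.27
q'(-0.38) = 4.71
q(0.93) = -10.97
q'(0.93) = -14.55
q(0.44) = -4.89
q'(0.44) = -9.76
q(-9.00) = -2162.00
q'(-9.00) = 645.00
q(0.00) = -2.00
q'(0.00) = -3.00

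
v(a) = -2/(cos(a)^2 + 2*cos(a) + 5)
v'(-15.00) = 0.04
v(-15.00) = -0.49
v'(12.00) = 0.07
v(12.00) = -0.27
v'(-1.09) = 0.14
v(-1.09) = -0.33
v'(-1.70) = 0.15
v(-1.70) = -0.42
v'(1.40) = -0.16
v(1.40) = -0.37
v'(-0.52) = 0.07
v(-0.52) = -0.27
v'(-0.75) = 0.10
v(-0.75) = -0.29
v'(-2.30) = 0.06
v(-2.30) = -0.49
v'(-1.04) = 0.13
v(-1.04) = -0.32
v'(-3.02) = 0.00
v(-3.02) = -0.50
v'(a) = -2*(2*sin(a)*cos(a) + 2*sin(a))/(cos(a)^2 + 2*cos(a) + 5)^2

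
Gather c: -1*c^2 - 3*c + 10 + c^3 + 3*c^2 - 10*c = c^3 + 2*c^2 - 13*c + 10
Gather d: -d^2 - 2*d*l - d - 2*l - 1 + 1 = -d^2 + d*(-2*l - 1) - 2*l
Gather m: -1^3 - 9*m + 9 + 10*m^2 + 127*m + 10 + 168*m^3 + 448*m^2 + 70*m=168*m^3 + 458*m^2 + 188*m + 18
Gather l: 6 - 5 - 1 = 0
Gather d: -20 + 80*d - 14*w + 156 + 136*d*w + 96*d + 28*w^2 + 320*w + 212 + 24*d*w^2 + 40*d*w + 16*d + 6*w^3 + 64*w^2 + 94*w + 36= d*(24*w^2 + 176*w + 192) + 6*w^3 + 92*w^2 + 400*w + 384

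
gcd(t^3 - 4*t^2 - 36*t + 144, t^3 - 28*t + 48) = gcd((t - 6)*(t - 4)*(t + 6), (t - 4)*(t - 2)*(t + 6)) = t^2 + 2*t - 24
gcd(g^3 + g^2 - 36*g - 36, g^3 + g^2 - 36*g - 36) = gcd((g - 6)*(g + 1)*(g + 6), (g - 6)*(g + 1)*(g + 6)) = g^3 + g^2 - 36*g - 36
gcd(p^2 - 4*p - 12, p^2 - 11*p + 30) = p - 6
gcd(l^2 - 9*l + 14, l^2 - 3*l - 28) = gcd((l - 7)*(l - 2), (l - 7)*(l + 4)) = l - 7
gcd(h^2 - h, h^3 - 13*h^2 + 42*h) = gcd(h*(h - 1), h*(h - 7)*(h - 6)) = h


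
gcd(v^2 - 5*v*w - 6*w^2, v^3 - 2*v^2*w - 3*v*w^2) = v + w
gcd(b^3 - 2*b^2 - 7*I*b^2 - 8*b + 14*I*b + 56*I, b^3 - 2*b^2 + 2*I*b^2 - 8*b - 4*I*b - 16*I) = b^2 - 2*b - 8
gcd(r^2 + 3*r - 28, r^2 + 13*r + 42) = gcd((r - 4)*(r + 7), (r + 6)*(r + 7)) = r + 7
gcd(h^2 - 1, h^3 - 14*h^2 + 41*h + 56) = h + 1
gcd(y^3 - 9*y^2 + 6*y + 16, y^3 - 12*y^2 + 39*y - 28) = 1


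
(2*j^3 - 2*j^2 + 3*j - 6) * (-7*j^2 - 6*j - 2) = -14*j^5 + 2*j^4 - 13*j^3 + 28*j^2 + 30*j + 12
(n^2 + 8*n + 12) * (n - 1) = n^3 + 7*n^2 + 4*n - 12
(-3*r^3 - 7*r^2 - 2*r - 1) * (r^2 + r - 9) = -3*r^5 - 10*r^4 + 18*r^3 + 60*r^2 + 17*r + 9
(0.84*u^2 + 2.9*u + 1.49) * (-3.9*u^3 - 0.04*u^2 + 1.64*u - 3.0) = -3.276*u^5 - 11.3436*u^4 - 4.5494*u^3 + 2.1764*u^2 - 6.2564*u - 4.47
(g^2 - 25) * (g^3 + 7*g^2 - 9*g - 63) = g^5 + 7*g^4 - 34*g^3 - 238*g^2 + 225*g + 1575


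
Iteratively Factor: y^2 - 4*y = (y)*(y - 4)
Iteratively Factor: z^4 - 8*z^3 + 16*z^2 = (z - 4)*(z^3 - 4*z^2) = z*(z - 4)*(z^2 - 4*z) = z*(z - 4)^2*(z)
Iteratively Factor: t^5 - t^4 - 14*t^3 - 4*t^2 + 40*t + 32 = (t + 2)*(t^4 - 3*t^3 - 8*t^2 + 12*t + 16) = (t + 1)*(t + 2)*(t^3 - 4*t^2 - 4*t + 16) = (t - 4)*(t + 1)*(t + 2)*(t^2 - 4) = (t - 4)*(t + 1)*(t + 2)^2*(t - 2)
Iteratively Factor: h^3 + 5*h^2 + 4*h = (h + 1)*(h^2 + 4*h) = (h + 1)*(h + 4)*(h)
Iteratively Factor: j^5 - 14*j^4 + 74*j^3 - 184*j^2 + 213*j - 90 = (j - 3)*(j^4 - 11*j^3 + 41*j^2 - 61*j + 30) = (j - 5)*(j - 3)*(j^3 - 6*j^2 + 11*j - 6) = (j - 5)*(j - 3)^2*(j^2 - 3*j + 2) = (j - 5)*(j - 3)^2*(j - 2)*(j - 1)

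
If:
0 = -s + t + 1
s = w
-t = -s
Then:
No Solution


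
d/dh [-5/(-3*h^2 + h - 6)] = 5*(1 - 6*h)/(3*h^2 - h + 6)^2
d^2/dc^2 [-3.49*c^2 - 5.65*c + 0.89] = -6.98000000000000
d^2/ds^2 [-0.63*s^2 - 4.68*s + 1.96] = -1.26000000000000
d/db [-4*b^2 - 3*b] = -8*b - 3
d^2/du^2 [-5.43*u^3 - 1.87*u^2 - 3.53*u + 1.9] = -32.58*u - 3.74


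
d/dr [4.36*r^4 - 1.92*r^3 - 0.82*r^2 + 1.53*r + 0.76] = 17.44*r^3 - 5.76*r^2 - 1.64*r + 1.53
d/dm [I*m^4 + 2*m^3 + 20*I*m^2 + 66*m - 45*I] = 4*I*m^3 + 6*m^2 + 40*I*m + 66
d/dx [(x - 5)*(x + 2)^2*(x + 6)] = 4*x^3 + 15*x^2 - 44*x - 116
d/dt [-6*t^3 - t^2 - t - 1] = -18*t^2 - 2*t - 1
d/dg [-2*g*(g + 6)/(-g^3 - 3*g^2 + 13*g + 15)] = 2*(-g*(g + 6)*(3*g^2 + 6*g - 13) + 2*(g + 3)*(g^3 + 3*g^2 - 13*g - 15))/(g^3 + 3*g^2 - 13*g - 15)^2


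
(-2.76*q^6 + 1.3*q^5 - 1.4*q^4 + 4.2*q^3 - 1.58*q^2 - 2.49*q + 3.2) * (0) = 0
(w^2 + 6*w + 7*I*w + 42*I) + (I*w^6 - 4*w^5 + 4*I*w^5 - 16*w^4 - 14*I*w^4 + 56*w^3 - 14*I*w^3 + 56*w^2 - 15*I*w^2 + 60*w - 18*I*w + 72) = I*w^6 - 4*w^5 + 4*I*w^5 - 16*w^4 - 14*I*w^4 + 56*w^3 - 14*I*w^3 + 57*w^2 - 15*I*w^2 + 66*w - 11*I*w + 72 + 42*I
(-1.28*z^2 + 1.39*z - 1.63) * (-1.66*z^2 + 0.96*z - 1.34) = 2.1248*z^4 - 3.5362*z^3 + 5.7554*z^2 - 3.4274*z + 2.1842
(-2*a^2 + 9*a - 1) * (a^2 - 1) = -2*a^4 + 9*a^3 + a^2 - 9*a + 1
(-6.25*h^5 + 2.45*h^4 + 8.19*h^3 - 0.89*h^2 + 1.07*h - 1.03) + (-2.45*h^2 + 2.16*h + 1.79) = -6.25*h^5 + 2.45*h^4 + 8.19*h^3 - 3.34*h^2 + 3.23*h + 0.76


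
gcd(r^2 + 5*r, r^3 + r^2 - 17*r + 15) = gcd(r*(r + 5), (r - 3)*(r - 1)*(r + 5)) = r + 5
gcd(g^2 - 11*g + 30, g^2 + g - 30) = g - 5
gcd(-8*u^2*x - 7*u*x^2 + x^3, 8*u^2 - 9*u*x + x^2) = -8*u + x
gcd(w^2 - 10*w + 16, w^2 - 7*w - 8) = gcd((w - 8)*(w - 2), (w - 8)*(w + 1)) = w - 8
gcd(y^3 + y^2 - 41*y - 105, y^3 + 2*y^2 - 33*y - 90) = y^2 + 8*y + 15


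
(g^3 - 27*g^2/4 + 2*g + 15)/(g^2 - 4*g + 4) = (4*g^2 - 19*g - 30)/(4*(g - 2))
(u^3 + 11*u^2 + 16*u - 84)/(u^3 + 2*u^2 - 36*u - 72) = (u^2 + 5*u - 14)/(u^2 - 4*u - 12)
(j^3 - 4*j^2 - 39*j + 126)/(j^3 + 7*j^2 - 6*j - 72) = (j - 7)/(j + 4)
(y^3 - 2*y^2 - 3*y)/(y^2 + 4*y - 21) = y*(y + 1)/(y + 7)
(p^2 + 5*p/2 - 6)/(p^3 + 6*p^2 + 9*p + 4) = (p - 3/2)/(p^2 + 2*p + 1)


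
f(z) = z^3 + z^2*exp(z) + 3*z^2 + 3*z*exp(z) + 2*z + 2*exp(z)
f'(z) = z^2*exp(z) + 3*z^2 + 5*z*exp(z) + 6*z + 5*exp(z) + 2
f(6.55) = 45560.78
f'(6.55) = 56565.80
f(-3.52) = -13.37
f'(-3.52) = 18.04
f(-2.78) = -3.77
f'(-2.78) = 8.43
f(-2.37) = -1.15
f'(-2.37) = 4.52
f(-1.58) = 0.33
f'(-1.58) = -0.07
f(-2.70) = -3.13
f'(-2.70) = 7.59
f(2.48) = 224.83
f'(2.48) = 316.55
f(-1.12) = 0.08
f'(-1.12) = -0.74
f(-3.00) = -5.90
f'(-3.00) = 10.95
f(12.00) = 29623556.04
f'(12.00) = 34016257.41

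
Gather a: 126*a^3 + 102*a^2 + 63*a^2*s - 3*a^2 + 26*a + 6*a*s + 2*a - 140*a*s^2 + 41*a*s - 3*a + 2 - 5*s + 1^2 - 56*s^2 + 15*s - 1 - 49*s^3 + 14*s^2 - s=126*a^3 + a^2*(63*s + 99) + a*(-140*s^2 + 47*s + 25) - 49*s^3 - 42*s^2 + 9*s + 2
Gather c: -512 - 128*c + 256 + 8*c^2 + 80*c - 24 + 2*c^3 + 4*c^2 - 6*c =2*c^3 + 12*c^2 - 54*c - 280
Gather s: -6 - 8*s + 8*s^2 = 8*s^2 - 8*s - 6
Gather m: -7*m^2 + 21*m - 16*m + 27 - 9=-7*m^2 + 5*m + 18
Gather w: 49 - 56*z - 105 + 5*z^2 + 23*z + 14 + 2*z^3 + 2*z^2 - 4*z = 2*z^3 + 7*z^2 - 37*z - 42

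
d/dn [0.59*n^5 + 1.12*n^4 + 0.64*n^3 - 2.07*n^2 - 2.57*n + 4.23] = 2.95*n^4 + 4.48*n^3 + 1.92*n^2 - 4.14*n - 2.57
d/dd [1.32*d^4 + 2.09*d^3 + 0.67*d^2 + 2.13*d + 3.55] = 5.28*d^3 + 6.27*d^2 + 1.34*d + 2.13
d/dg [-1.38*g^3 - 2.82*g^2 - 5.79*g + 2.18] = -4.14*g^2 - 5.64*g - 5.79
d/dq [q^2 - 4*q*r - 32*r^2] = 2*q - 4*r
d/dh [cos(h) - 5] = -sin(h)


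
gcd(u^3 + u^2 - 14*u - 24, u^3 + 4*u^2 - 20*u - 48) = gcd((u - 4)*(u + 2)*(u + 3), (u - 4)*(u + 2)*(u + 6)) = u^2 - 2*u - 8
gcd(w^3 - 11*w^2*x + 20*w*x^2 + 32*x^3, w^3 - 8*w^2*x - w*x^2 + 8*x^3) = -w^2 + 7*w*x + 8*x^2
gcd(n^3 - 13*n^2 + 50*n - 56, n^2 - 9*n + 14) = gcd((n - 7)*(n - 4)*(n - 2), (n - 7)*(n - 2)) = n^2 - 9*n + 14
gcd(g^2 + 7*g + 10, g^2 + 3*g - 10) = g + 5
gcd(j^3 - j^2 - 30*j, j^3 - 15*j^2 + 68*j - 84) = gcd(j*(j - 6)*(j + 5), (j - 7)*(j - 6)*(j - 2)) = j - 6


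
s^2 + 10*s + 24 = (s + 4)*(s + 6)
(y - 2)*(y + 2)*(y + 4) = y^3 + 4*y^2 - 4*y - 16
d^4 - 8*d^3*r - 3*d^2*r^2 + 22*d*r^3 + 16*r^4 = (d - 8*r)*(d - 2*r)*(d + r)^2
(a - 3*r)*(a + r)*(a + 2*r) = a^3 - 7*a*r^2 - 6*r^3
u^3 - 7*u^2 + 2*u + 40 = (u - 5)*(u - 4)*(u + 2)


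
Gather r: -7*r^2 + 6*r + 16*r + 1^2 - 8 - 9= -7*r^2 + 22*r - 16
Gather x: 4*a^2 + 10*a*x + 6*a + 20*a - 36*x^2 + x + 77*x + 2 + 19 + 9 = 4*a^2 + 26*a - 36*x^2 + x*(10*a + 78) + 30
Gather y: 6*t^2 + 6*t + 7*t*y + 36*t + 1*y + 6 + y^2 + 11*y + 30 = 6*t^2 + 42*t + y^2 + y*(7*t + 12) + 36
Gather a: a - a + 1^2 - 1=0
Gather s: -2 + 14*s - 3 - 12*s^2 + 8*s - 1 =-12*s^2 + 22*s - 6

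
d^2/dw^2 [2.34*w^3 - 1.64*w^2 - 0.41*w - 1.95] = 14.04*w - 3.28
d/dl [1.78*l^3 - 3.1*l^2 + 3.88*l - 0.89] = 5.34*l^2 - 6.2*l + 3.88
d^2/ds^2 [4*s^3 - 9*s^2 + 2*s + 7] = 24*s - 18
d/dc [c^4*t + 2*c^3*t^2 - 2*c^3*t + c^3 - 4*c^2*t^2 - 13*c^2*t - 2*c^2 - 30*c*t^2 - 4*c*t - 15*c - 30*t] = 4*c^3*t + 6*c^2*t^2 - 6*c^2*t + 3*c^2 - 8*c*t^2 - 26*c*t - 4*c - 30*t^2 - 4*t - 15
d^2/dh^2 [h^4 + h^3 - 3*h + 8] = 6*h*(2*h + 1)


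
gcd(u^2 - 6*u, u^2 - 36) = u - 6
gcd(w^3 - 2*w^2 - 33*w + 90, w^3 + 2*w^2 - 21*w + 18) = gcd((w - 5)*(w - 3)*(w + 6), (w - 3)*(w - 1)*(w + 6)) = w^2 + 3*w - 18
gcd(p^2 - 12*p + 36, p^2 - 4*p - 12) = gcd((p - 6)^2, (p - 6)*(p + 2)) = p - 6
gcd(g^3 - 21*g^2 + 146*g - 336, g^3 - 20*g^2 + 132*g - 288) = g^2 - 14*g + 48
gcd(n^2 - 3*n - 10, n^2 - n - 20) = n - 5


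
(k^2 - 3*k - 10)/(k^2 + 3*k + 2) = (k - 5)/(k + 1)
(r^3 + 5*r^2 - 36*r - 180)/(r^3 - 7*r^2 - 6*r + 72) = (r^2 + 11*r + 30)/(r^2 - r - 12)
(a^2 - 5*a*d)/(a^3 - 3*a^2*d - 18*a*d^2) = (-a + 5*d)/(-a^2 + 3*a*d + 18*d^2)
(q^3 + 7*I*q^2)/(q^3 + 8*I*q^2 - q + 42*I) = q^2/(q^2 + I*q + 6)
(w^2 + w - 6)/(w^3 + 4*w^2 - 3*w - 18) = 1/(w + 3)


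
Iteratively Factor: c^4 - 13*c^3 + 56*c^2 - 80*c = (c - 4)*(c^3 - 9*c^2 + 20*c) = c*(c - 4)*(c^2 - 9*c + 20) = c*(c - 4)^2*(c - 5)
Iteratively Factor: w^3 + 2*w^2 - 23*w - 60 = (w - 5)*(w^2 + 7*w + 12) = (w - 5)*(w + 3)*(w + 4)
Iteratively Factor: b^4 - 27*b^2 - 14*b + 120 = (b - 2)*(b^3 + 2*b^2 - 23*b - 60) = (b - 2)*(b + 3)*(b^2 - b - 20) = (b - 2)*(b + 3)*(b + 4)*(b - 5)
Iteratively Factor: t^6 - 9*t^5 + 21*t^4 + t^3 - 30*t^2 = (t + 1)*(t^5 - 10*t^4 + 31*t^3 - 30*t^2) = (t - 5)*(t + 1)*(t^4 - 5*t^3 + 6*t^2) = t*(t - 5)*(t + 1)*(t^3 - 5*t^2 + 6*t) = t*(t - 5)*(t - 3)*(t + 1)*(t^2 - 2*t) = t*(t - 5)*(t - 3)*(t - 2)*(t + 1)*(t)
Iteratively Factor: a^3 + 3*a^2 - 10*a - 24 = (a + 2)*(a^2 + a - 12) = (a + 2)*(a + 4)*(a - 3)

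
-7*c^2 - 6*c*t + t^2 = (-7*c + t)*(c + t)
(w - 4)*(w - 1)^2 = w^3 - 6*w^2 + 9*w - 4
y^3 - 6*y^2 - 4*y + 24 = (y - 6)*(y - 2)*(y + 2)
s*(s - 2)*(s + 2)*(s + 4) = s^4 + 4*s^3 - 4*s^2 - 16*s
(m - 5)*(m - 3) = m^2 - 8*m + 15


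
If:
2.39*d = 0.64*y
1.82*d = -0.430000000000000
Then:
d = -0.24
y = -0.88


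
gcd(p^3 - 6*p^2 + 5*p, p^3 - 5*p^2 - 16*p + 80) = p - 5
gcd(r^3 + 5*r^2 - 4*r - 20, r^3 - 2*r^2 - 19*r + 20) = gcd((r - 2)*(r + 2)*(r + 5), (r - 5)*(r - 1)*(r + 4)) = 1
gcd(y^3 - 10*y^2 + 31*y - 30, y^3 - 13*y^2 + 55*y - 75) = y^2 - 8*y + 15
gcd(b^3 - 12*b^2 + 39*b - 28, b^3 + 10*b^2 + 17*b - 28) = b - 1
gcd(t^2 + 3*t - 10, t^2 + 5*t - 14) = t - 2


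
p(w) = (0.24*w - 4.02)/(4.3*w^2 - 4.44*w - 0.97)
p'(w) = (4.44 - 8.6*w)*(0.24*w - 4.02)/(4.3*w^2 - 4.44*w - 0.97)^2 + 0.24/(4.3*w^2 - 4.44*w - 0.97)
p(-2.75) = -0.11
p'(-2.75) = -0.06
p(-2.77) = -0.11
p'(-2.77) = -0.06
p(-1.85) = -0.20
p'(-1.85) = -0.18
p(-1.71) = -0.23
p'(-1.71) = -0.22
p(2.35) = -0.28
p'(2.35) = 0.38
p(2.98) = -0.14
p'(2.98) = 0.13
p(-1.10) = -0.47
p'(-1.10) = -0.69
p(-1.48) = -0.29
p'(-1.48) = -0.32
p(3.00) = -0.14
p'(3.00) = 0.13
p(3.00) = -0.14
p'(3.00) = 0.13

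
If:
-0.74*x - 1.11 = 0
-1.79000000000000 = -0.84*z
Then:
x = -1.50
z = 2.13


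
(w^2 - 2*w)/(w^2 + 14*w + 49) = w*(w - 2)/(w^2 + 14*w + 49)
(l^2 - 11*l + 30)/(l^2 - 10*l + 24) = (l - 5)/(l - 4)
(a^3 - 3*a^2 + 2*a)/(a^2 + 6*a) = (a^2 - 3*a + 2)/(a + 6)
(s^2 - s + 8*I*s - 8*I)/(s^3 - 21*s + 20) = (s + 8*I)/(s^2 + s - 20)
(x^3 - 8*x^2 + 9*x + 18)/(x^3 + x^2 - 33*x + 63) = (x^2 - 5*x - 6)/(x^2 + 4*x - 21)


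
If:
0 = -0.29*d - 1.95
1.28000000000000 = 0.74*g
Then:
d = -6.72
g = 1.73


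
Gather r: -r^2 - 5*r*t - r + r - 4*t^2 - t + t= -r^2 - 5*r*t - 4*t^2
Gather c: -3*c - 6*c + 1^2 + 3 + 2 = 6 - 9*c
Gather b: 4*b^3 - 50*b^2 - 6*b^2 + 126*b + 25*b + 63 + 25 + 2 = 4*b^3 - 56*b^2 + 151*b + 90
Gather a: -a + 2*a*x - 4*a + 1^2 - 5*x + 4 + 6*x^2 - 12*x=a*(2*x - 5) + 6*x^2 - 17*x + 5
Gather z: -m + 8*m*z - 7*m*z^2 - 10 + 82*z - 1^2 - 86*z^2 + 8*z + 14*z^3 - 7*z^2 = -m + 14*z^3 + z^2*(-7*m - 93) + z*(8*m + 90) - 11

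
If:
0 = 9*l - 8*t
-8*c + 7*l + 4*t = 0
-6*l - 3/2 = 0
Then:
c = -23/64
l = -1/4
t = -9/32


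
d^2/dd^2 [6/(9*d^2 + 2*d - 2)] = 12*(-81*d^2 - 18*d + 4*(9*d + 1)^2 + 18)/(9*d^2 + 2*d - 2)^3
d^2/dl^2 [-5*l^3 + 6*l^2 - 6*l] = 12 - 30*l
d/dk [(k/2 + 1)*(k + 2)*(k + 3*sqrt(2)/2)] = (k/2 + 1)*(3*k + 2 + 3*sqrt(2))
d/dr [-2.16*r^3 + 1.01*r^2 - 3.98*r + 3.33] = -6.48*r^2 + 2.02*r - 3.98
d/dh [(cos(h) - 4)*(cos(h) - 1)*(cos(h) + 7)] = (-3*cos(h)^2 - 4*cos(h) + 31)*sin(h)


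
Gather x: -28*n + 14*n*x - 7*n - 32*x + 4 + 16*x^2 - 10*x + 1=-35*n + 16*x^2 + x*(14*n - 42) + 5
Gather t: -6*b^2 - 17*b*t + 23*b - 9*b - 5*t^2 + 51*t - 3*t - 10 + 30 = -6*b^2 + 14*b - 5*t^2 + t*(48 - 17*b) + 20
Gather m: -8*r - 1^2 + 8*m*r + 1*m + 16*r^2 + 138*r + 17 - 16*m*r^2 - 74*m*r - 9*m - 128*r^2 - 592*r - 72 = m*(-16*r^2 - 66*r - 8) - 112*r^2 - 462*r - 56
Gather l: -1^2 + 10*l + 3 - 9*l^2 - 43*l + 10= -9*l^2 - 33*l + 12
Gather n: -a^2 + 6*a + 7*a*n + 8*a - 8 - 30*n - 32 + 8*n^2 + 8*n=-a^2 + 14*a + 8*n^2 + n*(7*a - 22) - 40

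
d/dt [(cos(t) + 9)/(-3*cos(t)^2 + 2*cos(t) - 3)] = 3*(sin(t)^2 - 18*cos(t) + 6)*sin(t)/(3*sin(t)^2 + 2*cos(t) - 6)^2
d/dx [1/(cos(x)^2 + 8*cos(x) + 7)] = 2*(cos(x) + 4)*sin(x)/(cos(x)^2 + 8*cos(x) + 7)^2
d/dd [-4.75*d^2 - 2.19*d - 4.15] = -9.5*d - 2.19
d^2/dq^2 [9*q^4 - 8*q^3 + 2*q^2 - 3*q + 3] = 108*q^2 - 48*q + 4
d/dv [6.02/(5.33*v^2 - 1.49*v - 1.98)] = (8.9698 - 64.1732*v)/(-5.33*v^2 + 1.49*v + 1.98)^2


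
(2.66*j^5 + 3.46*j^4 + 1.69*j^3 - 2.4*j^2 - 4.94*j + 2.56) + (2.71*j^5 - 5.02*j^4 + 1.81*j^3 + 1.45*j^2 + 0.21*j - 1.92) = 5.37*j^5 - 1.56*j^4 + 3.5*j^3 - 0.95*j^2 - 4.73*j + 0.64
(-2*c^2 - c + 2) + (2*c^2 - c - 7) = -2*c - 5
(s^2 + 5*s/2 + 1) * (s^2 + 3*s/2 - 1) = s^4 + 4*s^3 + 15*s^2/4 - s - 1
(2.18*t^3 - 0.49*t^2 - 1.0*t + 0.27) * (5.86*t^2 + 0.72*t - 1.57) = 12.7748*t^5 - 1.3018*t^4 - 9.6354*t^3 + 1.6315*t^2 + 1.7644*t - 0.4239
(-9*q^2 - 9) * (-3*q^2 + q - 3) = 27*q^4 - 9*q^3 + 54*q^2 - 9*q + 27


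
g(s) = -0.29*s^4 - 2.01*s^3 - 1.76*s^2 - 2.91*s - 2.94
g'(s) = -1.16*s^3 - 6.03*s^2 - 3.52*s - 2.91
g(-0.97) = -0.20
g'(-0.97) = -4.11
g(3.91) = -229.16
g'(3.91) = -178.20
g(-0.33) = -2.10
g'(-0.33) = -2.36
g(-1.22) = 1.00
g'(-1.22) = -5.48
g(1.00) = -9.91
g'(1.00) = -13.62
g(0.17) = -3.50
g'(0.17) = -3.69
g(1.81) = -29.00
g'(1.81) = -35.91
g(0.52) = -5.23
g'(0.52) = -6.53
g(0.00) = -2.94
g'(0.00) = -2.91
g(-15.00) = -8252.79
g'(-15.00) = 2608.14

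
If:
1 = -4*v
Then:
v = -1/4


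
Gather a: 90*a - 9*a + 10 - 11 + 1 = 81*a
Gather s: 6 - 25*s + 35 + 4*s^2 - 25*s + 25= 4*s^2 - 50*s + 66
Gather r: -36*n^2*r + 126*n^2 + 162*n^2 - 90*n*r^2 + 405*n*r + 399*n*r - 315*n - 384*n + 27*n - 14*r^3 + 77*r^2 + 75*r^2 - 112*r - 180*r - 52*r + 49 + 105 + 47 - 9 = 288*n^2 - 672*n - 14*r^3 + r^2*(152 - 90*n) + r*(-36*n^2 + 804*n - 344) + 192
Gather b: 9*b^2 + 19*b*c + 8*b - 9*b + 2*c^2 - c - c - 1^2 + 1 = 9*b^2 + b*(19*c - 1) + 2*c^2 - 2*c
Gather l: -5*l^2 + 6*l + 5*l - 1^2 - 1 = -5*l^2 + 11*l - 2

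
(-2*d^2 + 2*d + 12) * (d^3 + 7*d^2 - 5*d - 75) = -2*d^5 - 12*d^4 + 36*d^3 + 224*d^2 - 210*d - 900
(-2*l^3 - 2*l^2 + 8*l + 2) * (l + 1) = -2*l^4 - 4*l^3 + 6*l^2 + 10*l + 2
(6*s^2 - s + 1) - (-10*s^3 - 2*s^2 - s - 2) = 10*s^3 + 8*s^2 + 3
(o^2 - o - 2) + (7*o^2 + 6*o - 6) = 8*o^2 + 5*o - 8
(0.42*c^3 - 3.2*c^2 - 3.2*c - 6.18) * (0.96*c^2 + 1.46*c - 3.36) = 0.4032*c^5 - 2.4588*c^4 - 9.1552*c^3 + 0.147200000000002*c^2 + 1.7292*c + 20.7648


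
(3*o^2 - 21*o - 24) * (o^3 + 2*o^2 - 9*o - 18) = 3*o^5 - 15*o^4 - 93*o^3 + 87*o^2 + 594*o + 432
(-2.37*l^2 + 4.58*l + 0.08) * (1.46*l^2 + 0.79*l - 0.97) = -3.4602*l^4 + 4.8145*l^3 + 6.0339*l^2 - 4.3794*l - 0.0776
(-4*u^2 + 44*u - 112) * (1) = -4*u^2 + 44*u - 112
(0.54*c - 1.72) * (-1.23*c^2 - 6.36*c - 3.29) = -0.6642*c^3 - 1.3188*c^2 + 9.1626*c + 5.6588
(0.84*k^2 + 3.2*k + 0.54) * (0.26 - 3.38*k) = -2.8392*k^3 - 10.5976*k^2 - 0.9932*k + 0.1404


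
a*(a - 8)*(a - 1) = a^3 - 9*a^2 + 8*a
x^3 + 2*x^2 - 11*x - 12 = (x - 3)*(x + 1)*(x + 4)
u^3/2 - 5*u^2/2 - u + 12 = (u/2 + 1)*(u - 4)*(u - 3)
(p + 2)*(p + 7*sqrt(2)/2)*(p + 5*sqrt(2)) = p^3 + 2*p^2 + 17*sqrt(2)*p^2/2 + 17*sqrt(2)*p + 35*p + 70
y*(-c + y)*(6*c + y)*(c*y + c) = -6*c^3*y^2 - 6*c^3*y + 5*c^2*y^3 + 5*c^2*y^2 + c*y^4 + c*y^3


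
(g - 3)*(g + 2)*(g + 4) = g^3 + 3*g^2 - 10*g - 24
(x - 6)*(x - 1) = x^2 - 7*x + 6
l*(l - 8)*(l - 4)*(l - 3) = l^4 - 15*l^3 + 68*l^2 - 96*l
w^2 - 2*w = w*(w - 2)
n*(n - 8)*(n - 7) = n^3 - 15*n^2 + 56*n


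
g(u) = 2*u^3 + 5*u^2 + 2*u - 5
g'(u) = 6*u^2 + 10*u + 2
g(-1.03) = -3.94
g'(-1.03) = -1.93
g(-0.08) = -5.13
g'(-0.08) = 1.24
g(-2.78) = -14.89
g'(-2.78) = 20.57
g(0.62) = -1.36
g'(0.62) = 10.51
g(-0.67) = -4.70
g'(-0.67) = -2.01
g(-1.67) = -3.71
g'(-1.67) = 2.03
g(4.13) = 229.43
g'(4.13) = 145.64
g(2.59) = 68.47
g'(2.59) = 68.15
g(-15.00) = -5660.00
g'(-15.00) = 1202.00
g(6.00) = 619.00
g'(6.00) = 278.00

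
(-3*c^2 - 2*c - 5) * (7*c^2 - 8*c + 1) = -21*c^4 + 10*c^3 - 22*c^2 + 38*c - 5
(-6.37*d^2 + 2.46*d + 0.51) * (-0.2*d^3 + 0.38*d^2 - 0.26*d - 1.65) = 1.274*d^5 - 2.9126*d^4 + 2.489*d^3 + 10.0647*d^2 - 4.1916*d - 0.8415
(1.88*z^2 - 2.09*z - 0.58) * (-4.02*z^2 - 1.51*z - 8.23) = -7.5576*z^4 + 5.563*z^3 - 9.9849*z^2 + 18.0765*z + 4.7734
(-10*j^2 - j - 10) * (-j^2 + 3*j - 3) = 10*j^4 - 29*j^3 + 37*j^2 - 27*j + 30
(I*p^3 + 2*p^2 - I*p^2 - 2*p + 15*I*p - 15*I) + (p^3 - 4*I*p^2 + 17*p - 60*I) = p^3 + I*p^3 + 2*p^2 - 5*I*p^2 + 15*p + 15*I*p - 75*I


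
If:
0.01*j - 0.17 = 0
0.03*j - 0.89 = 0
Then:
No Solution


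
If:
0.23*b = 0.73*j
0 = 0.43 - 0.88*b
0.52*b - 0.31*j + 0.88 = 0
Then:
No Solution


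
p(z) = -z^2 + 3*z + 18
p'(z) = 3 - 2*z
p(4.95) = 8.35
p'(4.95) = -6.90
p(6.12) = -1.09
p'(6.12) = -9.24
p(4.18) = 13.07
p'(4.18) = -5.36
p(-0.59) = 15.88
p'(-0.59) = 4.18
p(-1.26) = 12.63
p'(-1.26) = 5.52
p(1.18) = 20.15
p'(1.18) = 0.64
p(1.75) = 20.19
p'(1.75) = -0.50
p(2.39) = 19.46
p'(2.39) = -1.78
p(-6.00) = -36.00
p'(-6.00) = 15.00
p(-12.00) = -162.00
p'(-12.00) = 27.00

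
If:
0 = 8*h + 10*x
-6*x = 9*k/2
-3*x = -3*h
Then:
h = 0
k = 0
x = 0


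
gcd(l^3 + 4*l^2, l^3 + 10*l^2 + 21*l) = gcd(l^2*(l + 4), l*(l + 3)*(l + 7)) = l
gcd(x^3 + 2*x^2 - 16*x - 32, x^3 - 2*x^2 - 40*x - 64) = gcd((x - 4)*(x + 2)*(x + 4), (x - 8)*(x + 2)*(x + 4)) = x^2 + 6*x + 8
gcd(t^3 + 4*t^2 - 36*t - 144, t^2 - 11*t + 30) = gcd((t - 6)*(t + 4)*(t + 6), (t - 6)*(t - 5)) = t - 6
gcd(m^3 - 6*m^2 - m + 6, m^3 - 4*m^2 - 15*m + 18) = m^2 - 7*m + 6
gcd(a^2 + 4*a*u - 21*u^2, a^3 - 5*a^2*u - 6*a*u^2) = 1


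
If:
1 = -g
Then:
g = -1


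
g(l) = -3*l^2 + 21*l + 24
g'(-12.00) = 93.00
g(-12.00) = -660.00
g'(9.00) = -33.00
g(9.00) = -30.00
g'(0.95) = 15.30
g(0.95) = 41.24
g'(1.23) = 13.62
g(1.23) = 45.29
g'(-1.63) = 30.78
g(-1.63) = -18.20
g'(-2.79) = 37.74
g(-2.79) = -57.94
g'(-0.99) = 26.94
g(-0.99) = 0.27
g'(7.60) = -24.60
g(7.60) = 10.32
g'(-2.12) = 33.72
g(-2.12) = -34.00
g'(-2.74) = 37.44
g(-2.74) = -56.06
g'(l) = 21 - 6*l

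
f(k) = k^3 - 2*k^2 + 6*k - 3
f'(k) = 3*k^2 - 4*k + 6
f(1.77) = 6.90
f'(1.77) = 8.32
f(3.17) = 27.78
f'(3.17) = 23.47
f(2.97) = 23.38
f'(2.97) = 20.58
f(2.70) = 18.30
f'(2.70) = 17.07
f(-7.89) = -666.01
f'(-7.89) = 224.32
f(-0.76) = -9.15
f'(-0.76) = 10.77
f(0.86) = 1.32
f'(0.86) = 4.78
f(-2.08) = -33.13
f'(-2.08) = 27.30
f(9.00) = 618.00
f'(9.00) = 213.00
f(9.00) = 618.00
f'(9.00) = 213.00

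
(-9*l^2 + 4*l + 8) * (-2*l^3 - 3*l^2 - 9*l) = 18*l^5 + 19*l^4 + 53*l^3 - 60*l^2 - 72*l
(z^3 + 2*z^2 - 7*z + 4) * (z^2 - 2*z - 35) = z^5 - 46*z^3 - 52*z^2 + 237*z - 140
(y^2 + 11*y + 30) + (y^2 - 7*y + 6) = 2*y^2 + 4*y + 36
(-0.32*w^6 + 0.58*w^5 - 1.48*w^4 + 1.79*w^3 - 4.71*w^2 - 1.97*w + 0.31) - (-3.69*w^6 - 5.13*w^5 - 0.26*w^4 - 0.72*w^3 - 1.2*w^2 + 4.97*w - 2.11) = 3.37*w^6 + 5.71*w^5 - 1.22*w^4 + 2.51*w^3 - 3.51*w^2 - 6.94*w + 2.42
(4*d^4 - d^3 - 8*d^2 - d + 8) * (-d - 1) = -4*d^5 - 3*d^4 + 9*d^3 + 9*d^2 - 7*d - 8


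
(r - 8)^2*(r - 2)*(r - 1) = r^4 - 19*r^3 + 114*r^2 - 224*r + 128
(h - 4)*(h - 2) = h^2 - 6*h + 8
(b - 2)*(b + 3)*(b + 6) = b^3 + 7*b^2 - 36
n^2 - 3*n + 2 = (n - 2)*(n - 1)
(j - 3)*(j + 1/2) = j^2 - 5*j/2 - 3/2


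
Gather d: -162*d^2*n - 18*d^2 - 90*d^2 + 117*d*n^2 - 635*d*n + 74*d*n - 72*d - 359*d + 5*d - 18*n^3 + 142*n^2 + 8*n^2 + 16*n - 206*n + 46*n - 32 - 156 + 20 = d^2*(-162*n - 108) + d*(117*n^2 - 561*n - 426) - 18*n^3 + 150*n^2 - 144*n - 168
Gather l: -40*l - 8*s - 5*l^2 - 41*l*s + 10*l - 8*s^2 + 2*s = -5*l^2 + l*(-41*s - 30) - 8*s^2 - 6*s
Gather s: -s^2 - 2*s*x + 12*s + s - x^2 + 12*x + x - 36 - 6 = -s^2 + s*(13 - 2*x) - x^2 + 13*x - 42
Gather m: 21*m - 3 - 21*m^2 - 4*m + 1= -21*m^2 + 17*m - 2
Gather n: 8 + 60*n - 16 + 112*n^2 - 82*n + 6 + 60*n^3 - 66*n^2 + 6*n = 60*n^3 + 46*n^2 - 16*n - 2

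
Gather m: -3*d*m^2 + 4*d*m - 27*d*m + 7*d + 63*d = -3*d*m^2 - 23*d*m + 70*d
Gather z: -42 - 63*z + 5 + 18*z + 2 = -45*z - 35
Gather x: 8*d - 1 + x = 8*d + x - 1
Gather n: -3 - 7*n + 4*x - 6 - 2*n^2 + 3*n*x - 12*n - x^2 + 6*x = -2*n^2 + n*(3*x - 19) - x^2 + 10*x - 9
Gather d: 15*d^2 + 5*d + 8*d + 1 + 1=15*d^2 + 13*d + 2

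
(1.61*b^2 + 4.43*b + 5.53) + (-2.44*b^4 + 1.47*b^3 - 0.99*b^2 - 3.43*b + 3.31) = -2.44*b^4 + 1.47*b^3 + 0.62*b^2 + 1.0*b + 8.84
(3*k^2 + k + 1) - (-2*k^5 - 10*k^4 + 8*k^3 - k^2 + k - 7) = 2*k^5 + 10*k^4 - 8*k^3 + 4*k^2 + 8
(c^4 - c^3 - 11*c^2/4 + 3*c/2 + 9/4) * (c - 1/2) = c^5 - 3*c^4/2 - 9*c^3/4 + 23*c^2/8 + 3*c/2 - 9/8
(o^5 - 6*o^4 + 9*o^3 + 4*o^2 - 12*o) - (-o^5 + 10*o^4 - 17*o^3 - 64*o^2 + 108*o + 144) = 2*o^5 - 16*o^4 + 26*o^3 + 68*o^2 - 120*o - 144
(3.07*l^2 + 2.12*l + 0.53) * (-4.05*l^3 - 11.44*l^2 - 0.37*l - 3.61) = -12.4335*l^5 - 43.7068*l^4 - 27.5352*l^3 - 17.9303*l^2 - 7.8493*l - 1.9133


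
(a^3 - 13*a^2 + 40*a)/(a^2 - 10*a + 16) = a*(a - 5)/(a - 2)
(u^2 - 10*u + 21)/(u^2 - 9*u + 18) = (u - 7)/(u - 6)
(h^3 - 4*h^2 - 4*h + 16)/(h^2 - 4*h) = h - 4/h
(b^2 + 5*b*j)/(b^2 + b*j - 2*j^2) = b*(b + 5*j)/(b^2 + b*j - 2*j^2)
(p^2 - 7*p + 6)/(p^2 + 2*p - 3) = (p - 6)/(p + 3)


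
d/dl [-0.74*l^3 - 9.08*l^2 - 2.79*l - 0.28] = -2.22*l^2 - 18.16*l - 2.79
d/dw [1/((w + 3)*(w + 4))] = (-2*w - 7)/(w^4 + 14*w^3 + 73*w^2 + 168*w + 144)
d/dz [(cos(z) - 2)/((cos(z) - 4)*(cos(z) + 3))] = (cos(z)^2 - 4*cos(z) + 14)*sin(z)/((cos(z) - 4)^2*(cos(z) + 3)^2)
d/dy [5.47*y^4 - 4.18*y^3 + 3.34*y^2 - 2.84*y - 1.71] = 21.88*y^3 - 12.54*y^2 + 6.68*y - 2.84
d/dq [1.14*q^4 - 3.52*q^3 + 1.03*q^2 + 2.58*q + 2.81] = 4.56*q^3 - 10.56*q^2 + 2.06*q + 2.58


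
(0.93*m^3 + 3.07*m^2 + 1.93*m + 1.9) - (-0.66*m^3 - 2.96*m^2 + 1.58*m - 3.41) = 1.59*m^3 + 6.03*m^2 + 0.35*m + 5.31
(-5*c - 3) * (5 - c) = 5*c^2 - 22*c - 15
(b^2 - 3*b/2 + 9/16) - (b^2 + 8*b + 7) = -19*b/2 - 103/16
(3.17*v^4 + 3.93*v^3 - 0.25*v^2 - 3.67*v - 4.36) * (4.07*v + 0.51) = 12.9019*v^5 + 17.6118*v^4 + 0.9868*v^3 - 15.0644*v^2 - 19.6169*v - 2.2236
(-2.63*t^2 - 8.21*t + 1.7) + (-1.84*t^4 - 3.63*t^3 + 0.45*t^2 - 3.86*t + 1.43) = -1.84*t^4 - 3.63*t^3 - 2.18*t^2 - 12.07*t + 3.13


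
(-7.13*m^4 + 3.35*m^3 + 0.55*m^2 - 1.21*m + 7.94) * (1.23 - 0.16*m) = 1.1408*m^5 - 9.3059*m^4 + 4.0325*m^3 + 0.8701*m^2 - 2.7587*m + 9.7662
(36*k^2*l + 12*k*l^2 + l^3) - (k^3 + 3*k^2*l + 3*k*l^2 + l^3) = -k^3 + 33*k^2*l + 9*k*l^2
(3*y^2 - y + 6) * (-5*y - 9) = -15*y^3 - 22*y^2 - 21*y - 54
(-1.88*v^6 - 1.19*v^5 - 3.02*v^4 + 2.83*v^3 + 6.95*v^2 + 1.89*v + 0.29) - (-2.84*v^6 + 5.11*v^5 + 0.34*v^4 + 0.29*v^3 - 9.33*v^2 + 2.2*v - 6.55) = 0.96*v^6 - 6.3*v^5 - 3.36*v^4 + 2.54*v^3 + 16.28*v^2 - 0.31*v + 6.84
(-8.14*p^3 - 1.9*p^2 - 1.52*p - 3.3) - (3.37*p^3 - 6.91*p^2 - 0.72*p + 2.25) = -11.51*p^3 + 5.01*p^2 - 0.8*p - 5.55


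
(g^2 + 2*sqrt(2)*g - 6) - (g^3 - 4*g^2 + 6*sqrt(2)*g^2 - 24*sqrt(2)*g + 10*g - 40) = -g^3 - 6*sqrt(2)*g^2 + 5*g^2 - 10*g + 26*sqrt(2)*g + 34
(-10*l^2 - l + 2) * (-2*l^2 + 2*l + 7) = 20*l^4 - 18*l^3 - 76*l^2 - 3*l + 14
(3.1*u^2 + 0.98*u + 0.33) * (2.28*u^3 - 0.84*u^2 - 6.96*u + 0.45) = 7.068*u^5 - 0.3696*u^4 - 21.6468*u^3 - 5.703*u^2 - 1.8558*u + 0.1485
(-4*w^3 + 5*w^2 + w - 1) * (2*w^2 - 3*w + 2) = -8*w^5 + 22*w^4 - 21*w^3 + 5*w^2 + 5*w - 2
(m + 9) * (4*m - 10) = 4*m^2 + 26*m - 90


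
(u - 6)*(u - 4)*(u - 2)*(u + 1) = u^4 - 11*u^3 + 32*u^2 - 4*u - 48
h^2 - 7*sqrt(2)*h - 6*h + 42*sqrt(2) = (h - 6)*(h - 7*sqrt(2))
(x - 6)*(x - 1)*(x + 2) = x^3 - 5*x^2 - 8*x + 12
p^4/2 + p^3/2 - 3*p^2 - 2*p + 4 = (p/2 + 1)*(p - 2)*(p - 1)*(p + 2)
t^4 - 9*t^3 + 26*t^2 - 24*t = t*(t - 4)*(t - 3)*(t - 2)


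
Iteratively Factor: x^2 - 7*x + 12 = (x - 4)*(x - 3)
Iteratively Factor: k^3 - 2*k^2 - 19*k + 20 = (k + 4)*(k^2 - 6*k + 5) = (k - 5)*(k + 4)*(k - 1)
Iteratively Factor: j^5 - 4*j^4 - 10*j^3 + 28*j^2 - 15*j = (j - 1)*(j^4 - 3*j^3 - 13*j^2 + 15*j) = (j - 1)^2*(j^3 - 2*j^2 - 15*j) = (j - 1)^2*(j + 3)*(j^2 - 5*j) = (j - 5)*(j - 1)^2*(j + 3)*(j)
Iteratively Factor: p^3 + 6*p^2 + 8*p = (p)*(p^2 + 6*p + 8) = p*(p + 2)*(p + 4)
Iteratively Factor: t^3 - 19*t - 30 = (t + 2)*(t^2 - 2*t - 15) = (t - 5)*(t + 2)*(t + 3)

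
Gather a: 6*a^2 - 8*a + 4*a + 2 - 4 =6*a^2 - 4*a - 2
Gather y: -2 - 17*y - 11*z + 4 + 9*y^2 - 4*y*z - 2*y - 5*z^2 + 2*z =9*y^2 + y*(-4*z - 19) - 5*z^2 - 9*z + 2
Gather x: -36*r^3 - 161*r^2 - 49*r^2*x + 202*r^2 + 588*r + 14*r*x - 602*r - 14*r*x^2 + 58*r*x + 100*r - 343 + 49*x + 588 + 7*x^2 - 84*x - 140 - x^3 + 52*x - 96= -36*r^3 + 41*r^2 + 86*r - x^3 + x^2*(7 - 14*r) + x*(-49*r^2 + 72*r + 17) + 9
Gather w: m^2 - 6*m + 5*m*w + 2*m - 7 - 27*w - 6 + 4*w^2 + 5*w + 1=m^2 - 4*m + 4*w^2 + w*(5*m - 22) - 12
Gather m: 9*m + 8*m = 17*m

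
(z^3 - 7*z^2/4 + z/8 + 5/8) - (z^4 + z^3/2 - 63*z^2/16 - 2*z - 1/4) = -z^4 + z^3/2 + 35*z^2/16 + 17*z/8 + 7/8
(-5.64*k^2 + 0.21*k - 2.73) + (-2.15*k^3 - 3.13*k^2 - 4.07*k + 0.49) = -2.15*k^3 - 8.77*k^2 - 3.86*k - 2.24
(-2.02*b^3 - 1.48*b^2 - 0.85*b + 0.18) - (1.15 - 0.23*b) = -2.02*b^3 - 1.48*b^2 - 0.62*b - 0.97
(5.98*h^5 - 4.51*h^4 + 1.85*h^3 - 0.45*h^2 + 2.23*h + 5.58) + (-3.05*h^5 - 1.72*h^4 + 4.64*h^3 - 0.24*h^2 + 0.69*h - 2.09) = 2.93*h^5 - 6.23*h^4 + 6.49*h^3 - 0.69*h^2 + 2.92*h + 3.49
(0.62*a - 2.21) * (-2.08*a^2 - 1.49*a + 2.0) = -1.2896*a^3 + 3.673*a^2 + 4.5329*a - 4.42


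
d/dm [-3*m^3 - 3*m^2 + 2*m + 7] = -9*m^2 - 6*m + 2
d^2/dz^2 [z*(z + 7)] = 2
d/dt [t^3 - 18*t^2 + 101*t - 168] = 3*t^2 - 36*t + 101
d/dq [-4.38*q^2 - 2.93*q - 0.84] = -8.76*q - 2.93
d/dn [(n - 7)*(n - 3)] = 2*n - 10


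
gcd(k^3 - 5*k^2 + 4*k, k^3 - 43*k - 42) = 1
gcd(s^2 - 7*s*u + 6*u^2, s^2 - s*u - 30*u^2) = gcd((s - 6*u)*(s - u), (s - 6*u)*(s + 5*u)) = s - 6*u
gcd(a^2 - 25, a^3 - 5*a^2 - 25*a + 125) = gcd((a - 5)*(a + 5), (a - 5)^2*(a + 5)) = a^2 - 25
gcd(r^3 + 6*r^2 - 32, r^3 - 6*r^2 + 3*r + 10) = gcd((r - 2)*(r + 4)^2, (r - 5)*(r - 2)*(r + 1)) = r - 2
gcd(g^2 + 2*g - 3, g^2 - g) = g - 1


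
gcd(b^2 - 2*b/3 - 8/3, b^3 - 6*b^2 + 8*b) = b - 2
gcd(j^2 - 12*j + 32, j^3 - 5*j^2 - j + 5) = 1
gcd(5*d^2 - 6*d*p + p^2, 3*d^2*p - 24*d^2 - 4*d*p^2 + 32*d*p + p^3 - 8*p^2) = -d + p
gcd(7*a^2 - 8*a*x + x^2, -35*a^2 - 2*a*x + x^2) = -7*a + x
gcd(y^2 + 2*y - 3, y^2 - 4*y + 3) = y - 1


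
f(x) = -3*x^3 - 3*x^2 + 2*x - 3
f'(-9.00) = -673.00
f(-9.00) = 1923.00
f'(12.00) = -1366.00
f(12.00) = -5595.00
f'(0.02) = 1.88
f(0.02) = -2.96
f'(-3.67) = -97.20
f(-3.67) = 97.55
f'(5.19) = -271.56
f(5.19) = -492.82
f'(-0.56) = 2.54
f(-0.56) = -4.53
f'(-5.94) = -279.91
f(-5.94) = 508.02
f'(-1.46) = -8.42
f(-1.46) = -2.98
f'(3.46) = -126.50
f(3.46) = -156.26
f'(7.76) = -586.52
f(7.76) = -1570.00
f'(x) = -9*x^2 - 6*x + 2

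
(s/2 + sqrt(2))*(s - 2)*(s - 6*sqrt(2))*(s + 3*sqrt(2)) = s^4/2 - s^3 - sqrt(2)*s^3/2 - 24*s^2 + sqrt(2)*s^2 - 36*sqrt(2)*s + 48*s + 72*sqrt(2)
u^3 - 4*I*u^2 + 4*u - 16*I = (u - 4*I)*(u - 2*I)*(u + 2*I)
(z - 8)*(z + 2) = z^2 - 6*z - 16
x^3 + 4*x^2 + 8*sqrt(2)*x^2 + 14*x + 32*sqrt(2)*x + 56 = (x + 4)*(x + sqrt(2))*(x + 7*sqrt(2))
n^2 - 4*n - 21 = (n - 7)*(n + 3)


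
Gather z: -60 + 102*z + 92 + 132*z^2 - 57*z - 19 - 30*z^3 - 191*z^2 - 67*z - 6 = -30*z^3 - 59*z^2 - 22*z + 7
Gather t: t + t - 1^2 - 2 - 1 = 2*t - 4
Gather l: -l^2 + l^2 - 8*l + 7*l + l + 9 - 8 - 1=0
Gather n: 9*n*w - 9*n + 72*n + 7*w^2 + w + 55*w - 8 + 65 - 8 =n*(9*w + 63) + 7*w^2 + 56*w + 49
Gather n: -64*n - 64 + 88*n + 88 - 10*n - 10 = 14*n + 14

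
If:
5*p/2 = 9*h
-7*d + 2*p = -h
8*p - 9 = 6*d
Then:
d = 123/254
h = 105/254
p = 189/127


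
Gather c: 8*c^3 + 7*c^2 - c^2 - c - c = 8*c^3 + 6*c^2 - 2*c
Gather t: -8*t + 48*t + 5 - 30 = 40*t - 25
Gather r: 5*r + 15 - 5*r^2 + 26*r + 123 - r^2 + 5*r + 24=-6*r^2 + 36*r + 162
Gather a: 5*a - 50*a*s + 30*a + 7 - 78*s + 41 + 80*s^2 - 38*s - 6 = a*(35 - 50*s) + 80*s^2 - 116*s + 42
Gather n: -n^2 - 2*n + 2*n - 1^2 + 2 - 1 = -n^2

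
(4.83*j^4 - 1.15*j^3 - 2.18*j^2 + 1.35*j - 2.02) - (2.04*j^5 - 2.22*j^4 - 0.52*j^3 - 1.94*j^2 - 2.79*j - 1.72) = -2.04*j^5 + 7.05*j^4 - 0.63*j^3 - 0.24*j^2 + 4.14*j - 0.3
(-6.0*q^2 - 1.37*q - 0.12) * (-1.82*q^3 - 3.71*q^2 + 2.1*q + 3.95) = 10.92*q^5 + 24.7534*q^4 - 7.2989*q^3 - 26.1318*q^2 - 5.6635*q - 0.474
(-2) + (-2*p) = -2*p - 2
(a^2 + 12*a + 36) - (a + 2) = a^2 + 11*a + 34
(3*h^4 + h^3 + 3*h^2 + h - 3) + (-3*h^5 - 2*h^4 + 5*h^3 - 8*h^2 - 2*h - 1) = -3*h^5 + h^4 + 6*h^3 - 5*h^2 - h - 4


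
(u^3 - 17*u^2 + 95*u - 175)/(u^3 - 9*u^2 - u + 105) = (u - 5)/(u + 3)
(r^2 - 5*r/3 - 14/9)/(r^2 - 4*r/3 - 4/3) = (r - 7/3)/(r - 2)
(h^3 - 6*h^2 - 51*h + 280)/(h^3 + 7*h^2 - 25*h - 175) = (h - 8)/(h + 5)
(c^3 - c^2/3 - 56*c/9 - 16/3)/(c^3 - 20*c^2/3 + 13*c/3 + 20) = (c + 4/3)/(c - 5)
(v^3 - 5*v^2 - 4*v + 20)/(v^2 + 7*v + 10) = (v^2 - 7*v + 10)/(v + 5)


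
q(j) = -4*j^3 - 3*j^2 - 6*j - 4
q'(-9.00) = -924.00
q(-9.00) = 2723.00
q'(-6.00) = -402.00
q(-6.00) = 788.00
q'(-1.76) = -32.61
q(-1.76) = 19.07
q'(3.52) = -175.80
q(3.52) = -236.75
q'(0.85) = -19.77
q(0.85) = -13.72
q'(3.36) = -161.64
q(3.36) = -209.76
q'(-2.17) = -49.49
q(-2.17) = 35.77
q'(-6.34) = -450.31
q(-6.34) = 932.81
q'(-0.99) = -11.82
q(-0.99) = 2.88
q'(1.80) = -55.68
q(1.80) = -47.85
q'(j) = -12*j^2 - 6*j - 6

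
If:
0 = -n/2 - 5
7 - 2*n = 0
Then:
No Solution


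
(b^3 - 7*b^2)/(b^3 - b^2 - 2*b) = b*(7 - b)/(-b^2 + b + 2)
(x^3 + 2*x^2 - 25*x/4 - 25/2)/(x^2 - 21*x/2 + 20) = (x^2 + 9*x/2 + 5)/(x - 8)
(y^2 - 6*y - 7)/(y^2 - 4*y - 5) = (y - 7)/(y - 5)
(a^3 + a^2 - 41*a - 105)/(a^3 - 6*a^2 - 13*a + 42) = (a + 5)/(a - 2)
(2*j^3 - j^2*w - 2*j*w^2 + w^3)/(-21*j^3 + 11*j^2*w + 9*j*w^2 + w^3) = (-2*j^2 - j*w + w^2)/(21*j^2 + 10*j*w + w^2)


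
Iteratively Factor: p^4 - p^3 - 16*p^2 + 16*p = (p - 1)*(p^3 - 16*p) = p*(p - 1)*(p^2 - 16) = p*(p - 1)*(p + 4)*(p - 4)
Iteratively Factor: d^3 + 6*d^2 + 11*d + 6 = (d + 2)*(d^2 + 4*d + 3) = (d + 1)*(d + 2)*(d + 3)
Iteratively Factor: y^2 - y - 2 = (y - 2)*(y + 1)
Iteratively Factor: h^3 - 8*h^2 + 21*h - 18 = (h - 2)*(h^2 - 6*h + 9) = (h - 3)*(h - 2)*(h - 3)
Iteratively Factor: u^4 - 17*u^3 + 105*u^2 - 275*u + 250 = (u - 5)*(u^3 - 12*u^2 + 45*u - 50) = (u - 5)^2*(u^2 - 7*u + 10) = (u - 5)^3*(u - 2)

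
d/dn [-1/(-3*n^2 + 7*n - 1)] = (7 - 6*n)/(3*n^2 - 7*n + 1)^2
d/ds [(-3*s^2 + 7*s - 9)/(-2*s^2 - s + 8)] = (17*s^2 - 84*s + 47)/(4*s^4 + 4*s^3 - 31*s^2 - 16*s + 64)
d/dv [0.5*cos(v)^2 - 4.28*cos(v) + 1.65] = (4.28 - 1.0*cos(v))*sin(v)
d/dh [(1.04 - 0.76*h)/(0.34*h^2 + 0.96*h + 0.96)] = (0.2584*h^2 - 0.7072*h - 1.728)/(0.1156*h^4 + 0.6528*h^3 + 1.5744*h^2 + 1.8432*h + 0.9216)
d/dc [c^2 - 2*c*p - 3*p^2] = 2*c - 2*p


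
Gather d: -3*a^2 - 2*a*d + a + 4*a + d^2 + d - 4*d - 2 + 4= -3*a^2 + 5*a + d^2 + d*(-2*a - 3) + 2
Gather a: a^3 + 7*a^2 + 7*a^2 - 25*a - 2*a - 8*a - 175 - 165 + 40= a^3 + 14*a^2 - 35*a - 300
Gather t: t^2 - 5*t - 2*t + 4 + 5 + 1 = t^2 - 7*t + 10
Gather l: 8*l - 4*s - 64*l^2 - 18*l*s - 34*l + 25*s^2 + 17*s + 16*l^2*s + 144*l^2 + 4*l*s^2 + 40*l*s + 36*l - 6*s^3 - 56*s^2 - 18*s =l^2*(16*s + 80) + l*(4*s^2 + 22*s + 10) - 6*s^3 - 31*s^2 - 5*s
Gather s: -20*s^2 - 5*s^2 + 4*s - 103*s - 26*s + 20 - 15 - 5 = -25*s^2 - 125*s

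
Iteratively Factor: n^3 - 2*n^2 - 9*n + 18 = (n + 3)*(n^2 - 5*n + 6) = (n - 3)*(n + 3)*(n - 2)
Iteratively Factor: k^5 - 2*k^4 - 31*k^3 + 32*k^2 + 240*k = (k + 3)*(k^4 - 5*k^3 - 16*k^2 + 80*k) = (k - 4)*(k + 3)*(k^3 - k^2 - 20*k) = (k - 5)*(k - 4)*(k + 3)*(k^2 + 4*k) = k*(k - 5)*(k - 4)*(k + 3)*(k + 4)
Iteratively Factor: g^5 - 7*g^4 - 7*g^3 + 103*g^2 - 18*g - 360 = (g + 2)*(g^4 - 9*g^3 + 11*g^2 + 81*g - 180) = (g + 2)*(g + 3)*(g^3 - 12*g^2 + 47*g - 60) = (g - 4)*(g + 2)*(g + 3)*(g^2 - 8*g + 15) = (g - 5)*(g - 4)*(g + 2)*(g + 3)*(g - 3)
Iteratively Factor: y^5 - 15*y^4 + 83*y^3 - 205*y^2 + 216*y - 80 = (y - 4)*(y^4 - 11*y^3 + 39*y^2 - 49*y + 20) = (y - 4)*(y - 1)*(y^3 - 10*y^2 + 29*y - 20) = (y - 5)*(y - 4)*(y - 1)*(y^2 - 5*y + 4) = (y - 5)*(y - 4)^2*(y - 1)*(y - 1)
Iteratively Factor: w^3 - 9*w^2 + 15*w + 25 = (w + 1)*(w^2 - 10*w + 25) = (w - 5)*(w + 1)*(w - 5)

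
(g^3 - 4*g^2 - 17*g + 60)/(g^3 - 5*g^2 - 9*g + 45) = (g + 4)/(g + 3)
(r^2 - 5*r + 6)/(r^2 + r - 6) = (r - 3)/(r + 3)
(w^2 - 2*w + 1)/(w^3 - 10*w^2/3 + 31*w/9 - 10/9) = 9*(w - 1)/(9*w^2 - 21*w + 10)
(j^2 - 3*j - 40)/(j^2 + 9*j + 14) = (j^2 - 3*j - 40)/(j^2 + 9*j + 14)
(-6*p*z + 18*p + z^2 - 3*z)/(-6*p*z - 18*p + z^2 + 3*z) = (z - 3)/(z + 3)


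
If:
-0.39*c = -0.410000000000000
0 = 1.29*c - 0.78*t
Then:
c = 1.05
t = 1.74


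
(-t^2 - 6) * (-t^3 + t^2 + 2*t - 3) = t^5 - t^4 + 4*t^3 - 3*t^2 - 12*t + 18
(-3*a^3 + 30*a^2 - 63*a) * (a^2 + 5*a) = -3*a^5 + 15*a^4 + 87*a^3 - 315*a^2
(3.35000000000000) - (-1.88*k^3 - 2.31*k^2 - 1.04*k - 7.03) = 1.88*k^3 + 2.31*k^2 + 1.04*k + 10.38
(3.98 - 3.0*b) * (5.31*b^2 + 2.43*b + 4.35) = -15.93*b^3 + 13.8438*b^2 - 3.3786*b + 17.313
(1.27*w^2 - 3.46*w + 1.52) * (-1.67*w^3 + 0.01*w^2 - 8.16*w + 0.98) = -2.1209*w^5 + 5.7909*w^4 - 12.9362*w^3 + 29.4934*w^2 - 15.794*w + 1.4896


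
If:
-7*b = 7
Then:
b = -1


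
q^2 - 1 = (q - 1)*(q + 1)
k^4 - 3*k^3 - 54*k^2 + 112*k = k*(k - 8)*(k - 2)*(k + 7)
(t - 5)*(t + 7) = t^2 + 2*t - 35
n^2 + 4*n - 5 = (n - 1)*(n + 5)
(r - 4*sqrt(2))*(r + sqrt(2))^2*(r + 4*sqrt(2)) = r^4 + 2*sqrt(2)*r^3 - 30*r^2 - 64*sqrt(2)*r - 64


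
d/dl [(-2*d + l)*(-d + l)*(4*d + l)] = -10*d^2 + 2*d*l + 3*l^2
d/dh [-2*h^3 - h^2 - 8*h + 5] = -6*h^2 - 2*h - 8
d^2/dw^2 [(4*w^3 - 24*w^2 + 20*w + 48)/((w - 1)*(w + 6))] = 48*(11*w^3 - 27*w^2 + 63*w + 51)/(w^6 + 15*w^5 + 57*w^4 - 55*w^3 - 342*w^2 + 540*w - 216)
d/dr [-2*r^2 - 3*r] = -4*r - 3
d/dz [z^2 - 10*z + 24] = 2*z - 10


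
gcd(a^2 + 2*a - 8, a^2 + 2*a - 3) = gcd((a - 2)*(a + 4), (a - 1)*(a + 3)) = 1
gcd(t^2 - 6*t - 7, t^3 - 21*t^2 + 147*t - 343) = t - 7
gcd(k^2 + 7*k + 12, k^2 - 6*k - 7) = 1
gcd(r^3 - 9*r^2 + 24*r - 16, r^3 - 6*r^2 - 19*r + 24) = r - 1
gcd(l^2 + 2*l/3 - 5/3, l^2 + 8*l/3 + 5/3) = l + 5/3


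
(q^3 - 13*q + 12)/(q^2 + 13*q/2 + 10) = 2*(q^2 - 4*q + 3)/(2*q + 5)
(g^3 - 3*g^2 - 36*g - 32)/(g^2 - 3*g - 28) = (g^2 - 7*g - 8)/(g - 7)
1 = 1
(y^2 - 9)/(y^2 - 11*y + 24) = (y + 3)/(y - 8)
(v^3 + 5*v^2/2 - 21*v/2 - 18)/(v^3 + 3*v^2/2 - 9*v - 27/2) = (v + 4)/(v + 3)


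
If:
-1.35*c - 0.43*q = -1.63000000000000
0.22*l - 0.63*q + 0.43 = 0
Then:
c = 1.20740740740741 - 0.318518518518519*q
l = 2.86363636363636*q - 1.95454545454545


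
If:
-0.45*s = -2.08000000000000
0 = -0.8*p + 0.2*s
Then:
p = 1.16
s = 4.62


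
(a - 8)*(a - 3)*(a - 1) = a^3 - 12*a^2 + 35*a - 24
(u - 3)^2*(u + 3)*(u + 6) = u^4 + 3*u^3 - 27*u^2 - 27*u + 162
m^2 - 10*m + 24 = (m - 6)*(m - 4)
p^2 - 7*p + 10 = (p - 5)*(p - 2)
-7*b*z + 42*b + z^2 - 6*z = (-7*b + z)*(z - 6)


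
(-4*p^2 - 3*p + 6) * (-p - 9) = 4*p^3 + 39*p^2 + 21*p - 54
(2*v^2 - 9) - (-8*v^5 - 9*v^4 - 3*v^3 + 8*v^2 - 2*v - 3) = 8*v^5 + 9*v^4 + 3*v^3 - 6*v^2 + 2*v - 6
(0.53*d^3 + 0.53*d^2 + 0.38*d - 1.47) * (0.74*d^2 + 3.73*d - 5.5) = 0.3922*d^5 + 2.3691*d^4 - 0.6569*d^3 - 2.5854*d^2 - 7.5731*d + 8.085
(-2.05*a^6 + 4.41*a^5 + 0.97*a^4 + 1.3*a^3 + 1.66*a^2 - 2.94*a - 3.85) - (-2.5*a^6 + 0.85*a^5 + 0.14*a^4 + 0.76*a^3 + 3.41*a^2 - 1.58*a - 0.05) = 0.45*a^6 + 3.56*a^5 + 0.83*a^4 + 0.54*a^3 - 1.75*a^2 - 1.36*a - 3.8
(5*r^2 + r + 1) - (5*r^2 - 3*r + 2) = 4*r - 1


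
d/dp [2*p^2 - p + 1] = 4*p - 1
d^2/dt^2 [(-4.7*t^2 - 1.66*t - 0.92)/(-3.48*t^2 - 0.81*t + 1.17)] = (5.6843418860808e-14*t^4 + 13.709808*t^3 + 181.668528*t^2 + 56.112912*t + 24.712992)/(42.144192*t^6 + 29.428272*t^5 - 35.65782*t^4 - 19.256535*t^3 + 11.988405*t^2 + 3.326427*t - 1.601613)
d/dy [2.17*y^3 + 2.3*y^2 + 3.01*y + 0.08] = 6.51*y^2 + 4.6*y + 3.01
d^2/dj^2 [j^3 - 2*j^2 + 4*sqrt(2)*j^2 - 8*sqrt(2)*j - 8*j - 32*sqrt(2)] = 6*j - 4 + 8*sqrt(2)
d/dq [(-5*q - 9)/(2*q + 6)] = -3/(q^2 + 6*q + 9)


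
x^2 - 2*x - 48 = (x - 8)*(x + 6)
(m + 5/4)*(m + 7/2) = m^2 + 19*m/4 + 35/8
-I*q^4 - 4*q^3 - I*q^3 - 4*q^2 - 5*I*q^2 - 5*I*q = q*(q - 5*I)*(q + I)*(-I*q - I)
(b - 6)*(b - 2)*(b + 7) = b^3 - b^2 - 44*b + 84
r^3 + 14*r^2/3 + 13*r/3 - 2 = (r - 1/3)*(r + 2)*(r + 3)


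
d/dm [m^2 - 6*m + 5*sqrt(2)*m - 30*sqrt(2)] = 2*m - 6 + 5*sqrt(2)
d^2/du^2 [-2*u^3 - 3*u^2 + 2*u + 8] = -12*u - 6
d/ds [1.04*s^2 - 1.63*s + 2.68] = 2.08*s - 1.63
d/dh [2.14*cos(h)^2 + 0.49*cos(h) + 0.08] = -(4.28*cos(h) + 0.49)*sin(h)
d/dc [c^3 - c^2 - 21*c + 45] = 3*c^2 - 2*c - 21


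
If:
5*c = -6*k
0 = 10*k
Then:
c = 0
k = 0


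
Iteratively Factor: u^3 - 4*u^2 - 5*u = (u + 1)*(u^2 - 5*u) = (u - 5)*(u + 1)*(u)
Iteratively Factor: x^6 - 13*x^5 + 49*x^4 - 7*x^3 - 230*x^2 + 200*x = (x + 2)*(x^5 - 15*x^4 + 79*x^3 - 165*x^2 + 100*x) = (x - 1)*(x + 2)*(x^4 - 14*x^3 + 65*x^2 - 100*x) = (x - 4)*(x - 1)*(x + 2)*(x^3 - 10*x^2 + 25*x) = (x - 5)*(x - 4)*(x - 1)*(x + 2)*(x^2 - 5*x) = x*(x - 5)*(x - 4)*(x - 1)*(x + 2)*(x - 5)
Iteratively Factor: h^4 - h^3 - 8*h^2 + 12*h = (h)*(h^3 - h^2 - 8*h + 12) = h*(h + 3)*(h^2 - 4*h + 4) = h*(h - 2)*(h + 3)*(h - 2)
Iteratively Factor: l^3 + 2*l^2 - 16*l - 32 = (l + 2)*(l^2 - 16) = (l - 4)*(l + 2)*(l + 4)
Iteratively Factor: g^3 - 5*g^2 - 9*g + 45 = (g - 5)*(g^2 - 9) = (g - 5)*(g - 3)*(g + 3)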